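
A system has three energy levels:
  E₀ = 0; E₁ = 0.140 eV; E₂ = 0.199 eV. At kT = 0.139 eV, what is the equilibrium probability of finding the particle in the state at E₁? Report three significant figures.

Eᵢ/kT = 0, 1.0072, 1.4317.
Z = Σ e^(−Eᵢ/kT) = e^(−0) + e^(−1.0072) + e^(−1.4317) = 1.0000 + 0.36524 + 0.23890 = 1.6041.
P₁ = e^(−E₁/kT) / Z = 0.36524/1.6041 = 0.228.

0.228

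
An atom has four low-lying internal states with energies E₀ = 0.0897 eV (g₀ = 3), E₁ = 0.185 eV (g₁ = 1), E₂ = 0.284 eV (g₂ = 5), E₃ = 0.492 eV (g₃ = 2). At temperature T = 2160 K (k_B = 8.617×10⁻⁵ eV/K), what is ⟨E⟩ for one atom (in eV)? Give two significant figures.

k_BT = 8.617×10⁻⁵ × 2160 K = 0.1861 eV.
Eᵢ/kT = 0.4820, 0.9941, 1.526, 2.644.
Z = Σ gᵢe^(−Eᵢ/kT) = 3·e^(−0.4820) + 1·e^(−0.9941) + 5·e^(−1.526) + 2·e^(−2.644) = 1.853 + 0.3701 + 1.087 + 0.1422 = 3.452.
⟨E⟩ = Σ Eᵢ gᵢe^(−Eᵢ/kT) / Z = (0.0897·1.853 + 0.185·0.3701 + 0.284·1.087 + 0.492·0.1422) / 3.452 = 0.18 eV.

0.18 eV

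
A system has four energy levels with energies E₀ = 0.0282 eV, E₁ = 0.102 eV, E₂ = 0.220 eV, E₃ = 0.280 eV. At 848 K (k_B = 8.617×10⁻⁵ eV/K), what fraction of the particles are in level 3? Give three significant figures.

k_BT = 8.617×10⁻⁵ × 848 K = 0.073072 eV.
Eᵢ/kT = 0.38592, 1.3959, 3.0107, 3.8318.
Z = Σ e^(−Eᵢ/kT) = e^(−0.38592) + e^(−1.3959) + e^(−3.0107) + e^(−3.8318) = 0.67982 + 0.24761 + 0.049257 + 0.021671 = 0.99836.
P₃ = e^(−E₃/kT) / Z = 0.021671/0.99836 = 0.0217.

0.0217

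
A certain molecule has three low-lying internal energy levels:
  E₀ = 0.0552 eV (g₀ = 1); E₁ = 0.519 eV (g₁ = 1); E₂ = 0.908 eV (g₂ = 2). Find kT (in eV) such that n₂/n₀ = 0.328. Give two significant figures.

n₂/n₀ = (g₂/g₀) exp[−(E₂−E₀)/kT] = 0.328.
⇒ (E₂−E₀)/kT = ln((2/1)/0.328) = ln(6.098) = 1.808.
kT = 0.8528 eV / 1.808 = 0.47 eV.

0.47 eV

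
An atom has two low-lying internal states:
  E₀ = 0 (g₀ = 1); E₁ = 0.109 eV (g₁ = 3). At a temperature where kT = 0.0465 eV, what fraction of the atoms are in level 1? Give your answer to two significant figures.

0.22

Eᵢ/kT = 0, 2.344.
Z = Σ gᵢe^(−Eᵢ/kT) = 1·e^(−0) + 3·e^(−2.344) = 1.000 + 0.2878 = 1.288.
P₁ = g₁ e^(−E₁/kT) / Z = 0.2878/1.288 = 0.22.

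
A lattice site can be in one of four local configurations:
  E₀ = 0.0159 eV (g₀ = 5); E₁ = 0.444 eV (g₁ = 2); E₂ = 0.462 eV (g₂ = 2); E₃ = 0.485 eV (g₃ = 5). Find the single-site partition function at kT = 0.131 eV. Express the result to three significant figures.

Eᵢ/kT = 0.12137, 3.3893, 3.5267, 3.7023.
Z = Σ gᵢe^(−Eᵢ/kT) = 5·e^(−0.12137) + 2·e^(−3.3893) + 2·e^(−3.5267) + 5·e^(−3.7023) = 4.4285 + 0.067465 + 0.058804 + 0.12333 = 4.6781.

Z = 4.68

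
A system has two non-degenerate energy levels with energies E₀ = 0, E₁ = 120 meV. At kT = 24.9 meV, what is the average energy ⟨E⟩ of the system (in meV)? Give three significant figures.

Eᵢ/kT = 0, 4.8193.
Z = Σ e^(−Eᵢ/kT) = e^(−0) + e^(−4.8193) = 1.0000 + 0.0080724 = 1.0081.
⟨E⟩ = Σ Eᵢ e^(−Eᵢ/kT) / Z = (0·1.0000 + 120·0.0080724) / 1.0081 = 0.961 meV.

0.961 meV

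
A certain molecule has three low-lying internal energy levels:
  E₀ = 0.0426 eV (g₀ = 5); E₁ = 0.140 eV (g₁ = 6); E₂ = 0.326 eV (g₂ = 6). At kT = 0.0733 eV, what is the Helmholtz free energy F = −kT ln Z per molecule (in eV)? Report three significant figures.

Eᵢ/kT = 0.58117, 1.9100, 4.4475.
Z = Σ gᵢe^(−Eᵢ/kT) = 5·e^(−0.58117) + 6·e^(−1.9100) + 6·e^(−4.4475) = 2.7962 + 0.88848 + 0.070247 = 3.7549.
F = −kT ln Z = −0.0733 × ln(3.7549) = −0.0733 × 1.3231 = -0.0970 eV.

-0.0970 eV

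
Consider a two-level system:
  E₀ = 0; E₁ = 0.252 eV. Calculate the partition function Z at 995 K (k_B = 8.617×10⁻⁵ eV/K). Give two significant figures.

Z = 1.1

k_BT = 8.617×10⁻⁵ × 995 K = 0.08574 eV.
Eᵢ/kT = 0, 2.939.
Z = Σ e^(−Eᵢ/kT) = e^(−0) + e^(−2.939) = 1.000 + 0.05292 = 1.053.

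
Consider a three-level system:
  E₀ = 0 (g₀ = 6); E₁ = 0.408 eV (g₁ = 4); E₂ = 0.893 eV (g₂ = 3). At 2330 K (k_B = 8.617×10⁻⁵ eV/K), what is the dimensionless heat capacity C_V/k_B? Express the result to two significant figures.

0.40

k_BT = 8.617×10⁻⁵ × 2330 K = 0.2008 eV.
Eᵢ/kT = 0, 2.032, 4.447.
Z = Σ gᵢe^(−Eᵢ/kT) = 6·e^(−0) + 4·e^(−2.032) + 3·e^(−4.447) = 6.000 + 0.5243 + 0.03514 = 6.559.
⟨E⟩ = 0.03740 eV, ⟨E²⟩ = 0.01758 eV².
C_V/k_B = (⟨E²⟩ − ⟨E⟩²)/(kT)² = (0.01758 − 0.001399)/0.04032 = 0.40.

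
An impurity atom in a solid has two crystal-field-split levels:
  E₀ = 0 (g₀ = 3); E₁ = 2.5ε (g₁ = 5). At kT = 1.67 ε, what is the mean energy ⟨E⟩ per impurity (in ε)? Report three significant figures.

0.679 ε

Eᵢ/kT = 0, 1.4970.
Z = Σ gᵢe^(−Eᵢ/kT) = 3·e^(−0) + 5·e^(−1.4970) = 3.0000 + 1.1190 = 4.1190.
⟨E⟩ = Σ Eᵢ gᵢe^(−Eᵢ/kT) / Z = (0·3.0000 + 2.5·1.1190) / 4.1190 = 0.679 ε.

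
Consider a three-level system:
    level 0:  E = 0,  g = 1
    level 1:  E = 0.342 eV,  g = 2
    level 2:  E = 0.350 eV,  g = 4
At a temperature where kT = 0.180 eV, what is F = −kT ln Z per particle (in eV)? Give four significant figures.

Eᵢ/kT = 0, 1.90000, 1.94444.
Z = Σ gᵢe^(−Eᵢ/kT) = 1·e^(−0) + 2·e^(−1.90000) + 4·e^(−1.94444) = 1.00000 + 0.299137 + 0.572269 = 1.87141.
F = −kT ln Z = −0.180 × ln(1.87141) = −0.180 × 0.626692 = -0.1128 eV.

-0.1128 eV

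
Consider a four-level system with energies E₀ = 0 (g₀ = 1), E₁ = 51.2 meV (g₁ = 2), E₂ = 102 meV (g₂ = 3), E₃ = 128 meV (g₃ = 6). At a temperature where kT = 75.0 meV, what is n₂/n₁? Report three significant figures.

n₂/n₁ = (g₂/g₁) exp[−(E₂−E₁)/kT] = (3/2) × exp(−(50.8 meV)/(75.0 meV)) = (3/2) × exp(-0.67733) = 0.762.

0.762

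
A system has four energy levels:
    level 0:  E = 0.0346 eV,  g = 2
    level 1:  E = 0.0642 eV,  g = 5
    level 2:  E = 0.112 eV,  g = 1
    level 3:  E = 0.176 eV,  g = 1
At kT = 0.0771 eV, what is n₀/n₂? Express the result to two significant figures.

5.5

n₀/n₂ = (g₀/g₂) exp[−(E₀−E₂)/kT] = (2/1) × exp(−(-0.0774 eV)/(0.0771 eV)) = (2/1) × exp(1.004) = 5.5.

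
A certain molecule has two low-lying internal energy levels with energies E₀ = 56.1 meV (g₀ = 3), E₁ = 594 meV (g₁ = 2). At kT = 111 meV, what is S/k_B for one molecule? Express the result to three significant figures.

1.13

Eᵢ/kT = 0.50541, 5.3514.
Z = Σ gᵢe^(−Eᵢ/kT) = 3·e^(−0.50541) + 2·e^(−5.3514) = 1.8098 + 0.0094830 = 1.8193.
⟨E⟩ = Σ EᵢPᵢ = 58.903 meV.
S/k_B = ln Z + ⟨E⟩/kT = ln(1.8193) + 58.903/111 = 0.59845 + 0.53066 = 1.13.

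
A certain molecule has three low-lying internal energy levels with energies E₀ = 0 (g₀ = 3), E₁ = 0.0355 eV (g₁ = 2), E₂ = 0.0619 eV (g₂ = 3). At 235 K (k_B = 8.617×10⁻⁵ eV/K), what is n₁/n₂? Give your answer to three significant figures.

2.46

k_BT = 8.617×10⁻⁵ × 235 K = 0.020250 eV.
n₁/n₂ = (g₁/g₂) exp[−(E₁−E₂)/kT] = (2/3) × exp(−(-0.0264 eV)/(0.020250 eV)) = (2/3) × exp(1.3037) = 2.46.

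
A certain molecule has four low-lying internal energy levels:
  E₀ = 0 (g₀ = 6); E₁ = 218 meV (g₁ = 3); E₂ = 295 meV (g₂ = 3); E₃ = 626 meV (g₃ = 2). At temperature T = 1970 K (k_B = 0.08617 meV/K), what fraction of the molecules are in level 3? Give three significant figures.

k_BT = 0.08617 × 1970 K = 169.75 meV.
Eᵢ/kT = 0, 1.2842, 1.7378, 3.6878.
Z = Σ gᵢe^(−Eᵢ/kT) = 6·e^(−0) + 3·e^(−1.2842) + 3·e^(−1.7378) + 2·e^(−3.6878) = 6.0000 + 0.83062 + 0.52772 + 0.050054 = 7.4084.
P₃ = g₃ e^(−E₃/kT) / Z = 0.050054/7.4084 = 0.00676.

0.00676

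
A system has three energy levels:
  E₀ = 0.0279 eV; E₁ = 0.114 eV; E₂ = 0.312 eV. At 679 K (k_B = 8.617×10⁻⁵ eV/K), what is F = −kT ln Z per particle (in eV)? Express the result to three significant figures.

k_BT = 8.617×10⁻⁵ × 679 K = 0.058509 eV.
Eᵢ/kT = 0.47685, 1.9484, 5.3325.
Z = Σ e^(−Eᵢ/kT) = e^(−0.47685) + e^(−1.9484) + e^(−5.3325) = 0.62074 + 0.14250 + 0.0048320 = 0.76807.
F = −kT ln Z = −0.058509 × ln(0.76807) = −0.058509 × -0.26387 = 0.0154 eV.

0.0154 eV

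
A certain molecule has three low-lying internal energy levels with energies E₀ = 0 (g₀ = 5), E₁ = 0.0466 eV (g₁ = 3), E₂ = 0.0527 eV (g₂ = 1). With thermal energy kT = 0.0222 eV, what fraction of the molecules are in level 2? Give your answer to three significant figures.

Eᵢ/kT = 0, 2.0991, 2.3739.
Z = Σ gᵢe^(−Eᵢ/kT) = 5·e^(−0) + 3·e^(−2.0991) + 1·e^(−2.3739) = 5.0000 + 0.36770 + 0.093117 = 5.4608.
P₂ = g₂ e^(−E₂/kT) / Z = 0.093117/5.4608 = 0.0171.

0.0171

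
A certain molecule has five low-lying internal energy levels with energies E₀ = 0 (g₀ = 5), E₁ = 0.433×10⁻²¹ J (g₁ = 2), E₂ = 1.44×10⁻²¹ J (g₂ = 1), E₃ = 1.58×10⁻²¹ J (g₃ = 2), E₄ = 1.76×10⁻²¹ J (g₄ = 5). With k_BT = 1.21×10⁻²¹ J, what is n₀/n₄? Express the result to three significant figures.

4.28

n₀/n₄ = (g₀/g₄) exp[−(E₀−E₄)/kT] = (5/5) × exp(−(-1.76 ×10⁻²¹ J)/(1.21 ×10⁻²¹ J)) = (5/5) × exp(1.4545) = 4.28.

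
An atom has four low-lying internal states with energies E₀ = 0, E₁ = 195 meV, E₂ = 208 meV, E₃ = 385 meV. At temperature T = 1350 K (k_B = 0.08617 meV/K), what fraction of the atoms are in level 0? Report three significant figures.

k_BT = 0.08617 × 1350 K = 116.33 meV.
Eᵢ/kT = 0, 1.6763, 1.7880, 3.3096.
Z = Σ e^(−Eᵢ/kT) = e^(−0) + e^(−1.6763) + e^(−1.7880) + e^(−3.3096) = 1.0000 + 0.18706 + 0.16729 + 0.036531 = 1.3909.
P₀ = e^(−E₀/kT) / Z = 1.0000/1.3909 = 0.719.

0.719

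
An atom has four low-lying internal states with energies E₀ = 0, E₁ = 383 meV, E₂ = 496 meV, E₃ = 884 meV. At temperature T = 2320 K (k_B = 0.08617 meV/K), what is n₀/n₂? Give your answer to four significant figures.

11.95

k_BT = 0.08617 × 2320 K = 199.914 meV.
n₀/n₂ = exp[−(E₀−E₂)/kT] = exp(−(-496 meV)/(199.914 meV)) = exp(2.48107) = 11.95.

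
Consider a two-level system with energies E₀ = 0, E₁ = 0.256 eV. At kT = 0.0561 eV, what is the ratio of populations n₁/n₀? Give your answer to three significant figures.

0.0104

n₁/n₀ = exp[−(E₁−E₀)/kT] = exp(−(0.256 eV)/(0.0561 eV)) = exp(-4.5633) = 0.0104.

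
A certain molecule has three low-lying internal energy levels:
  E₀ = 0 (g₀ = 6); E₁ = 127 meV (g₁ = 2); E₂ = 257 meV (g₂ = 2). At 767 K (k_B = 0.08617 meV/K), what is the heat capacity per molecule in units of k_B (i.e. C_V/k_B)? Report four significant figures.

0.2554

k_BT = 0.08617 × 767 K = 66.0924 meV.
Eᵢ/kT = 0, 1.92155, 3.88850.
Z = Σ gᵢe^(−Eᵢ/kT) = 6·e^(−0) + 2·e^(−1.92155) + 2·e^(−3.88850) = 6.00000 + 0.292760 + 0.0409521 = 6.33371.
⟨E⟩ = 7.53195 meV, ⟨E²⟩ = 1172.58 meV².
C_V/k_B = (⟨E²⟩ − ⟨E⟩²)/(kT)² = (1172.58 − 56.7303)/4368.21 = 0.2554.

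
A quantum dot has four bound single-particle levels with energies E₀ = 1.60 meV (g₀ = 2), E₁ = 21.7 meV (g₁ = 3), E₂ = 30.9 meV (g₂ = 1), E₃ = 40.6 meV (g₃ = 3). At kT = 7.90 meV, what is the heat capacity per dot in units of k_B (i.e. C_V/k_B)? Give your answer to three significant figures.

0.924

Eᵢ/kT = 0.20253, 2.7468, 3.9114, 5.1392.
Z = Σ gᵢe^(−Eᵢ/kT) = 2·e^(−0.20253) + 3·e^(−2.7468) + 1·e^(−3.9114) + 3·e^(−5.1392) = 1.6333 + 0.19240 + 0.020012 + 0.017587 = 1.8633.
⟨E⟩ = 4.3583 meV, ⟨E²⟩ = 76.680 meV².
C_V/k_B = (⟨E²⟩ − ⟨E⟩²)/(kT)² = (76.680 − 18.995)/62.410 = 0.924.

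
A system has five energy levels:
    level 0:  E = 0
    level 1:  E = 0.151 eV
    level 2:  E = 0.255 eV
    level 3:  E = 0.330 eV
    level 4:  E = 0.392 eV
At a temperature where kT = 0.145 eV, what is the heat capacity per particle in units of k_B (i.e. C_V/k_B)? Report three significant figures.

Eᵢ/kT = 0, 1.0414, 1.7586, 2.2759, 2.7034.
Z = Σ e^(−Eᵢ/kT) = e^(−0) + e^(−1.0414) + e^(−1.7586) + e^(−2.2759) + e^(−2.7034) = 1.0000 + 0.35296 + 0.17229 + 0.10270 + 0.066977 = 1.6949.
⟨E⟩ = 0.092853 eV, ⟨E²⟩ = 0.024029 eV².
C_V/k_B = (⟨E²⟩ − ⟨E⟩²)/(kT)² = (0.024029 − 0.0086217)/0.021025 = 0.733.

0.733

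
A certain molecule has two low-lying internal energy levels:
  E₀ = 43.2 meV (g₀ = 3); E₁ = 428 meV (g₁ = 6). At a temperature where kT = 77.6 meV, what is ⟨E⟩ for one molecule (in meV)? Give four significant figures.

Eᵢ/kT = 0.556701, 5.51546.
Z = Σ gᵢe^(−Eᵢ/kT) = 3·e^(−0.556701) + 6·e^(−5.51546) = 1.71929 + 0.0241445 = 1.74343.
⟨E⟩ = Σ Eᵢ gᵢe^(−Eᵢ/kT) / Z = (43.2·1.71929 + 428·0.0241445) / 1.74343 = 48.53 meV.

48.53 meV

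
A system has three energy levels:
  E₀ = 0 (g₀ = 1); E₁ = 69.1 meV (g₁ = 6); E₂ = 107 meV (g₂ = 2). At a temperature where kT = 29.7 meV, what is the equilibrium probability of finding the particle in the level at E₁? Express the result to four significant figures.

Eᵢ/kT = 0, 2.32660, 3.60269.
Z = Σ gᵢe^(−Eᵢ/kT) = 1·e^(−0) + 6·e^(−2.32660) + 2·e^(−3.60269) = 1.00000 + 0.585763 + 0.0545006 = 1.64026.
P₁ = g₁ e^(−E₁/kT) / Z = 0.585763/1.64026 = 0.3571.

0.3571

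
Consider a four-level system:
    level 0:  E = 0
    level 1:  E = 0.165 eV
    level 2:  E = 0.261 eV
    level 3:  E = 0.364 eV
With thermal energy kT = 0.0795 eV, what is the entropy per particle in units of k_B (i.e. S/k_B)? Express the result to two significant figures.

Eᵢ/kT = 0, 2.075, 3.283, 4.579.
Z = Σ e^(−Eᵢ/kT) = e^(−0) + e^(−2.075) + e^(−3.283) + e^(−4.579) = 1.000 + 0.1256 + 0.03752 + 0.01027 = 1.173.
⟨E⟩ = Σ EᵢPᵢ = 0.02920 eV.
S/k_B = ln Z + ⟨E⟩/kT = ln(1.173) + 0.02920/0.0795 = 0.1596 + 0.3673 = 0.53.

0.53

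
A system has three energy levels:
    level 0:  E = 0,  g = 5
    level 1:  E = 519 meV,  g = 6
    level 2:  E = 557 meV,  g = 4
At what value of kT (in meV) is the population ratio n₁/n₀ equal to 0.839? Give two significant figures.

n₁/n₀ = (g₁/g₀) exp[−(E₁−E₀)/kT] = 0.839.
⇒ (E₁−E₀)/kT = ln((6/5)/0.839) = ln(1.430) = 0.3577.
kT = 519 meV / 0.3577 = 1500 meV.

1500 meV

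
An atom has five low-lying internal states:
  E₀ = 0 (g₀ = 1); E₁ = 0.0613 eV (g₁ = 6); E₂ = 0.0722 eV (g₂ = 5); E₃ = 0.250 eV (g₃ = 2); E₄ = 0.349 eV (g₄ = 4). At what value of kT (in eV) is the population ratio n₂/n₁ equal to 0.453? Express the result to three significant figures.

0.0179 eV

n₂/n₁ = (g₂/g₁) exp[−(E₂−E₁)/kT] = 0.453.
⇒ (E₂−E₁)/kT = ln((5/6)/0.453) = ln(1.8396) = 0.60955.
kT = 0.0109 eV / 0.60955 = 0.0179 eV.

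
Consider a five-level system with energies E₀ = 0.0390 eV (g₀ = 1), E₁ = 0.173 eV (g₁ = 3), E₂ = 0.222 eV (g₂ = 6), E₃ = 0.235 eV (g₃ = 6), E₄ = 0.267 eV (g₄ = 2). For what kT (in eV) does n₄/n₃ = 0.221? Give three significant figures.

0.0779 eV

n₄/n₃ = (g₄/g₃) exp[−(E₄−E₃)/kT] = 0.221.
⇒ (E₄−E₃)/kT = ln((2/6)/0.221) = ln(1.5083) = 0.41098.
kT = 0.032 eV / 0.41098 = 0.0779 eV.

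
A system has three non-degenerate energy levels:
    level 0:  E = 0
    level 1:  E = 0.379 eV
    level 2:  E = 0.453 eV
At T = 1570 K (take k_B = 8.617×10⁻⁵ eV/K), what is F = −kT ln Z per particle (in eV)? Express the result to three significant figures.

-0.0124 eV

k_BT = 8.617×10⁻⁵ × 1570 K = 0.13529 eV.
Eᵢ/kT = 0, 2.8014, 3.3484.
Z = Σ e^(−Eᵢ/kT) = e^(−0) + e^(−2.8014) + e^(−3.3484) = 1.0000 + 0.060725 + 0.035141 = 1.0959.
F = −kT ln Z = −0.13529 × ln(1.0959) = −0.13529 × 0.091576 = -0.0124 eV.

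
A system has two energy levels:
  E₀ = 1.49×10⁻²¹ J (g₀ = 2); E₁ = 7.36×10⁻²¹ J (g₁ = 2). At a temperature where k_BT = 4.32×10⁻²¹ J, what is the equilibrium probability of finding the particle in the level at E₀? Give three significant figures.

0.796

Eᵢ/kT = 0.34491, 1.7037.
Z = Σ gᵢe^(−Eᵢ/kT) = 2·e^(−0.34491) + 2·e^(−1.7037) = 1.4166 + 0.36402 = 1.7806.
P₀ = g₀ e^(−E₀/kT) / Z = 1.4166/1.7806 = 0.796.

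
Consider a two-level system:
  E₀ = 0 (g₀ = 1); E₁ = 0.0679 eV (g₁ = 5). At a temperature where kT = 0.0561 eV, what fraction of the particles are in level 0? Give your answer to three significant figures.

0.402

Eᵢ/kT = 0, 1.2103.
Z = Σ gᵢe^(−Eᵢ/kT) = 1·e^(−0) + 5·e^(−1.2103) = 1.0000 + 1.4905 = 2.4905.
P₀ = g₀ e^(−E₀/kT) / Z = 1.0000/2.4905 = 0.402.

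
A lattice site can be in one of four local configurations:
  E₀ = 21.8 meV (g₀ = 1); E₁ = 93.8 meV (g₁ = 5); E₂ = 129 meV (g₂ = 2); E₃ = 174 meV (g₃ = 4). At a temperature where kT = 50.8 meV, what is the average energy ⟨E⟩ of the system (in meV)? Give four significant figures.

Eᵢ/kT = 0.429134, 1.84646, 2.53937, 3.42520.
Z = Σ gᵢe^(−Eᵢ/kT) = 1·e^(−0.429134) + 5·e^(−1.84646) + 2·e^(−2.53937) + 4·e^(−3.42520) = 0.651073 + 0.788974 + 0.157832 + 0.130171 = 1.72805.
⟨E⟩ = Σ Eᵢ gᵢe^(−Eᵢ/kT) / Z = (21.8·0.651073 + 93.8·0.788974 + 129·0.157832 + 174·0.130171) / 1.72805 = 75.93 meV.

75.93 meV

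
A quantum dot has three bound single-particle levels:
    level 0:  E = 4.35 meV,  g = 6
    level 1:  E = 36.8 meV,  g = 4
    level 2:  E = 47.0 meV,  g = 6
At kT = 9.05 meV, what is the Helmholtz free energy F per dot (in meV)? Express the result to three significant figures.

-12.1 meV

Eᵢ/kT = 0.48066, 4.0663, 5.1934.
Z = Σ gᵢe^(−Eᵢ/kT) = 6·e^(−0.48066) + 4·e^(−4.0663) + 6·e^(−5.1934) = 3.7103 + 0.068563 + 0.033319 = 3.8122.
F = −kT ln Z = −9.05 × ln(3.8122) = −9.05 × 1.3382 = -12.1 meV.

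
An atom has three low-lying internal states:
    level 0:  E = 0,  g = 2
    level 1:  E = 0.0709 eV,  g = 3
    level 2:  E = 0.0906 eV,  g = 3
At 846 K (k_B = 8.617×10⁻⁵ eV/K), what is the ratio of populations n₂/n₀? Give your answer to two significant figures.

0.43

k_BT = 8.617×10⁻⁵ × 846 K = 0.07290 eV.
n₂/n₀ = (g₂/g₀) exp[−(E₂−E₀)/kT] = (3/2) × exp(−(0.0906 eV)/(0.07290 eV)) = (3/2) × exp(-1.243) = 0.43.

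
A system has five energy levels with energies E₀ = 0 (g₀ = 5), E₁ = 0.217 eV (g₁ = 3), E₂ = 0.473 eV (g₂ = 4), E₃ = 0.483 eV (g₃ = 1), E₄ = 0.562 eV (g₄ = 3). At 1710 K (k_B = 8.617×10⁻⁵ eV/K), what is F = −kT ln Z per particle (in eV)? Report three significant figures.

-0.263 eV

k_BT = 8.617×10⁻⁵ × 1710 K = 0.14735 eV.
Eᵢ/kT = 0, 1.4727, 3.2100, 3.2779, 3.8140.
Z = Σ gᵢe^(−Eᵢ/kT) = 5·e^(−0) + 3·e^(−1.4727) + 4·e^(−3.2100) + 1·e^(−3.2779) + 3·e^(−3.8140) = 5.0000 + 0.68792 + 0.16143 + 0.037707 + 0.066179 = 5.9532.
F = −kT ln Z = −0.14735 × ln(5.9532) = −0.14735 × 1.7839 = -0.263 eV.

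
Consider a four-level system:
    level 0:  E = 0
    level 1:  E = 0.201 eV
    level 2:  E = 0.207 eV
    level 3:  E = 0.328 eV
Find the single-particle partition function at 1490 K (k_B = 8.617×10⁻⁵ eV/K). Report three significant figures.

k_BT = 8.617×10⁻⁵ × 1490 K = 0.12839 eV.
Eᵢ/kT = 0, 1.5655, 1.6123, 2.5547.
Z = Σ e^(−Eᵢ/kT) = e^(−0) + e^(−1.5655) + e^(−1.6123) + e^(−2.5547) = 1.0000 + 0.20898 + 0.19943 + 0.077716 = 1.4861.

Z = 1.49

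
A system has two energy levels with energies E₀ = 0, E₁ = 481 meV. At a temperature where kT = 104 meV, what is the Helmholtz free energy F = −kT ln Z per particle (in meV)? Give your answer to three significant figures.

Eᵢ/kT = 0, 4.6250.
Z = Σ e^(−Eᵢ/kT) = e^(−0) + e^(−4.6250) = 1.0000 + 0.0098037 = 1.0098.
F = −kT ln Z = −104 × ln(1.0098) = −104 × 0.0097523 = -1.01 meV.

-1.01 meV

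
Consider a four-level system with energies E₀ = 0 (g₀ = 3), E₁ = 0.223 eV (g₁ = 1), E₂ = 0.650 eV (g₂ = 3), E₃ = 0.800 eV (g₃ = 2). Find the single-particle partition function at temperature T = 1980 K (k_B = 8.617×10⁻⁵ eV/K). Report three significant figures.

k_BT = 8.617×10⁻⁵ × 1980 K = 0.17062 eV.
Eᵢ/kT = 0, 1.3070, 3.8096, 4.6888.
Z = Σ gᵢe^(−Eᵢ/kT) = 3·e^(−0) + 1·e^(−1.3070) + 3·e^(−3.8096) + 2·e^(−4.6888) = 3.0000 + 0.27063 + 0.066471 + 0.018395 = 3.3555.

Z = 3.36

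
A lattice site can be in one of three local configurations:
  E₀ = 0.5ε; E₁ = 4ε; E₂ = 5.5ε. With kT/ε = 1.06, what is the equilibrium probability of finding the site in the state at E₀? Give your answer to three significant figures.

Eᵢ/kT = 0.47170, 3.7736, 5.1887.
Z = Σ e^(−Eᵢ/kT) = e^(−0.47170) + e^(−3.7736) + e^(−5.1887) = 0.62394 + 0.022969 + 0.0055793 = 0.65249.
P₀ = e^(−E₀/kT) / Z = 0.62394/0.65249 = 0.956.

0.956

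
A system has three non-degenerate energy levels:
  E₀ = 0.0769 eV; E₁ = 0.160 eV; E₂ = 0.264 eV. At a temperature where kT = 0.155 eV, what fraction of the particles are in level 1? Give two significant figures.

Eᵢ/kT = 0.4961, 1.032, 1.703.
Z = Σ e^(−Eᵢ/kT) = e^(−0.4961) + e^(−1.032) + e^(−1.703) = 0.6089 + 0.3563 + 0.1821 = 1.147.
P₁ = e^(−E₁/kT) / Z = 0.3563/1.147 = 0.31.

0.31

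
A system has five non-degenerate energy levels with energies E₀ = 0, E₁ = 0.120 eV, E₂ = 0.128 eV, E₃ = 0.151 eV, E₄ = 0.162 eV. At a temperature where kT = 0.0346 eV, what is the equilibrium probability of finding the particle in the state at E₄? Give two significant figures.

0.0086

Eᵢ/kT = 0, 3.468, 3.699, 4.364, 4.682.
Z = Σ e^(−Eᵢ/kT) = e^(−0) + e^(−3.468) + e^(−3.699) + e^(−4.364) + e^(−4.682) = 1.000 + 0.03118 + 0.02475 + 0.01273 + 0.009260 = 1.078.
P₄ = e^(−E₄/kT) / Z = 0.009260/1.078 = 0.0086.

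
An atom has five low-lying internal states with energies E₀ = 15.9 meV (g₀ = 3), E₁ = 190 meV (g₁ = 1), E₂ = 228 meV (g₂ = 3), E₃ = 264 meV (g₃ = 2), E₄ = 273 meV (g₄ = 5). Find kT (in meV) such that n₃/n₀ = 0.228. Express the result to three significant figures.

n₃/n₀ = (g₃/g₀) exp[−(E₃−E₀)/kT] = 0.228.
⇒ (E₃−E₀)/kT = ln((2/3)/0.228) = ln(2.9240) = 1.0730.
kT = 248.1 meV / 1.0730 = 231 meV.

231 meV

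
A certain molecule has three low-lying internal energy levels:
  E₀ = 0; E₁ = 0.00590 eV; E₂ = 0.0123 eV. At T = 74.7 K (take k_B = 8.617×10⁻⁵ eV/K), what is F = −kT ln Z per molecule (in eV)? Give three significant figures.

k_BT = 8.617×10⁻⁵ × 74.7 K = 0.0064369 eV.
Eᵢ/kT = 0, 0.91659, 1.9109.
Z = Σ e^(−Eᵢ/kT) = e^(−0) + e^(−0.91659) + e^(−1.9109) = 1.0000 + 0.39988 + 0.14795 = 1.5478.
F = −kT ln Z = −0.0064369 × ln(1.5478) = −0.0064369 × 0.43683 = -0.00281 eV.

-0.00281 eV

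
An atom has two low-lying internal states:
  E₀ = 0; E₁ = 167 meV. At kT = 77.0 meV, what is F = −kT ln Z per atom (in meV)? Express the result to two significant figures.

Eᵢ/kT = 0, 2.169.
Z = Σ e^(−Eᵢ/kT) = e^(−0) + e^(−2.169) = 1.000 + 0.1143 = 1.114.
F = −kT ln Z = −77.0 × ln(1.114) = −77.0 × 0.1080 = -8.3 meV.

-8.3 meV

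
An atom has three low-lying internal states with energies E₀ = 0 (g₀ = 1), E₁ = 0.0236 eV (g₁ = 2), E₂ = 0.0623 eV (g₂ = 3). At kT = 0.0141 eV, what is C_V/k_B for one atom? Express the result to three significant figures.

0.933

Eᵢ/kT = 0, 1.6738, 4.4184.
Z = Σ gᵢe^(−Eᵢ/kT) = 1·e^(−0) + 2·e^(−1.6738) + 3·e^(−4.4184) = 1.0000 + 0.37507 + 0.036161 = 1.4112.
⟨E⟩ = 0.0078688 eV, ⟨E²⟩ = 0.00024748 eV².
C_V/k_B = (⟨E²⟩ − ⟨E⟩²)/(kT)² = (0.00024748 − 0.000061918)/0.00019881 = 0.933.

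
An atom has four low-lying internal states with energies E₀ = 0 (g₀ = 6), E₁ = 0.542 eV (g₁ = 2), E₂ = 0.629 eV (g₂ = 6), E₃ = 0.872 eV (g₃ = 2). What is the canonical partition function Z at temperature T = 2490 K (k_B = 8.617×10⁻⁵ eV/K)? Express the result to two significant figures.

Z = 6.5

k_BT = 8.617×10⁻⁵ × 2490 K = 0.2146 eV.
Eᵢ/kT = 0, 2.526, 2.931, 4.063.
Z = Σ gᵢe^(−Eᵢ/kT) = 6·e^(−0) + 2·e^(−2.526) + 6·e^(−2.931) + 2·e^(−4.063) = 6.000 + 0.1600 + 0.3201 + 0.03439 = 6.514.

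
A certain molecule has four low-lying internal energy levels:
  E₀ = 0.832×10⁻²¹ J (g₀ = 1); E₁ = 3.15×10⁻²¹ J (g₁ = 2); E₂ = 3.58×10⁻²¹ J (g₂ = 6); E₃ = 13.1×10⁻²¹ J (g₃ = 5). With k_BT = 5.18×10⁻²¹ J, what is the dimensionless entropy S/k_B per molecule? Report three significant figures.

Eᵢ/kT = 0.16062, 0.60811, 0.69112, 2.5290.
Z = Σ gᵢe^(−Eᵢ/kT) = 1·e^(−0.16062) + 2·e^(−0.60811) + 6·e^(−0.69112) + 5·e^(−2.5290) = 0.85162 + 1.0888 + 3.0061 + 0.39869 = 5.3452.
⟨E⟩ = Σ EᵢPᵢ = 3.7647 ×10⁻²¹ J.
S/k_B = ln Z + ⟨E⟩/kT = ln(5.3452) + 3.7647/5.18 = 1.6762 + 0.72678 = 2.40.

2.40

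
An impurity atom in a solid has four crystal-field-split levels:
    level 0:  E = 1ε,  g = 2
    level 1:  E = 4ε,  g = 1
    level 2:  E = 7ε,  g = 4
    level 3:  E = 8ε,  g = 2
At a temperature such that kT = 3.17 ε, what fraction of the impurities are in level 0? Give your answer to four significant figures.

Eᵢ/kT = 0.315457, 1.26183, 2.20820, 2.52366.
Z = Σ gᵢe^(−Eᵢ/kT) = 2·e^(−0.315457) + 1·e^(−1.26183) + 4·e^(−2.20820) + 2·e^(−2.52366) = 1.45891 + 0.283135 + 0.439593 + 0.160331 = 2.34197.
P₀ = g₀ e^(−E₀/kT) / Z = 1.45891/2.34197 = 0.6229.

0.6229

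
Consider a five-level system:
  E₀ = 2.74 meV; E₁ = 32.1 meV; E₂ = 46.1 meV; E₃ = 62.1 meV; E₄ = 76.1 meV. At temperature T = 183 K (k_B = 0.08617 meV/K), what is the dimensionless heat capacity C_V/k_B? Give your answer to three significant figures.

k_BT = 0.08617 × 183 K = 15.769 meV.
Eᵢ/kT = 0.17376, 2.0356, 2.9235, 3.9381, 4.8259.
Z = Σ e^(−Eᵢ/kT) = e^(−0.17376) + e^(−2.0356) + e^(−2.9235) + e^(−3.9381) + e^(−4.8259) = 0.84050 + 0.13060 + 0.053745 + 0.019485 + 0.0080193 = 1.0523.
⟨E⟩ = 10.257 meV, ⟨E²⟩ = 357.96 meV².
C_V/k_B = (⟨E²⟩ − ⟨E⟩²)/(kT)² = (357.96 − 105.21)/248.66 = 1.02.

1.02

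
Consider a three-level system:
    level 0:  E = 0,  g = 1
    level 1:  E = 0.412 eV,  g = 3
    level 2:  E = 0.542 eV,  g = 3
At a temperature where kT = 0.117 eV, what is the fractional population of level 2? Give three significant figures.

0.0261

Eᵢ/kT = 0, 3.5214, 4.6325.
Z = Σ gᵢe^(−Eᵢ/kT) = 1·e^(−0) + 3·e^(−3.5214) + 3·e^(−4.6325) = 1.0000 + 0.088674 + 0.029191 = 1.1179.
P₂ = g₂ e^(−E₂/kT) / Z = 0.029191/1.1179 = 0.0261.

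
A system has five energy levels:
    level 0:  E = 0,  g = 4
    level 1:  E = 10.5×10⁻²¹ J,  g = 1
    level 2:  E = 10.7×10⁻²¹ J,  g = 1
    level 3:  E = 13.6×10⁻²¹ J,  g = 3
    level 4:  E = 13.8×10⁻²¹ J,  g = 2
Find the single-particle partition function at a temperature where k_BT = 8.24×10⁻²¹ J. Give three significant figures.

Eᵢ/kT = 0, 1.2743, 1.2985, 1.6505, 1.6748.
Z = Σ gᵢe^(−Eᵢ/kT) = 4·e^(−0) + 1·e^(−1.2743) + 1·e^(−1.2985) + 3·e^(−1.6505) + 2·e^(−1.6748) = 4.0000 + 0.27963 + 0.27294 + 0.57586 + 0.37469 = 5.5031.

Z = 5.50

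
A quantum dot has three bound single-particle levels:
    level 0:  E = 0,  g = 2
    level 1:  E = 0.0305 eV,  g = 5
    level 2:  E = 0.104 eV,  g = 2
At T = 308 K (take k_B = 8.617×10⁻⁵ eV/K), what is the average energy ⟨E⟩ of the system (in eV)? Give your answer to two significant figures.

0.014 eV

k_BT = 8.617×10⁻⁵ × 308 K = 0.02654 eV.
Eᵢ/kT = 0, 1.149, 3.919.
Z = Σ gᵢe^(−Eᵢ/kT) = 2·e^(−0) + 5·e^(−1.149) + 2·e^(−3.919) = 2.000 + 1.585 + 0.03972 = 3.625.
⟨E⟩ = Σ Eᵢ gᵢe^(−Eᵢ/kT) / Z = (0·2.000 + 0.0305·1.585 + 0.104·0.03972) / 3.625 = 0.014 eV.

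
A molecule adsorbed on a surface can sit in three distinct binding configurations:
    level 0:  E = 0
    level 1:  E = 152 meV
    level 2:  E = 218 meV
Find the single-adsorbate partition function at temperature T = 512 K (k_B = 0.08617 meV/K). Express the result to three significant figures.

k_BT = 0.08617 × 512 K = 44.119 meV.
Eᵢ/kT = 0, 3.4452, 4.9412.
Z = Σ e^(−Eᵢ/kT) = e^(−0) + e^(−3.4452) + e^(−4.9412) = 1.0000 + 0.031898 + 0.0071460 = 1.0390.

Z = 1.04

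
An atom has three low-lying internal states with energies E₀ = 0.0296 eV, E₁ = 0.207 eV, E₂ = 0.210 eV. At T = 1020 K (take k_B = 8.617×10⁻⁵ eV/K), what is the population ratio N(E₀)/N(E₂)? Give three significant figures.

k_BT = 8.617×10⁻⁵ × 1020 K = 0.087893 eV.
n₀/n₂ = exp[−(E₀−E₂)/kT] = exp(−(-0.1804 eV)/(0.087893 eV)) = exp(2.0525) = 7.79.

7.79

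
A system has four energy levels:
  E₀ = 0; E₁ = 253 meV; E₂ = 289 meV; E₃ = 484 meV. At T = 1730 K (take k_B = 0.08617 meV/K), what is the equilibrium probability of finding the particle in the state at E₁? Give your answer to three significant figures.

k_BT = 0.08617 × 1730 K = 149.07 meV.
Eᵢ/kT = 0, 1.6972, 1.9387, 3.2468.
Z = Σ e^(−Eᵢ/kT) = e^(−0) + e^(−1.6972) + e^(−1.9387) + e^(−3.2468) = 1.0000 + 0.18320 + 0.14389 + 0.038898 = 1.3660.
P₁ = e^(−E₁/kT) / Z = 0.18320/1.3660 = 0.134.

0.134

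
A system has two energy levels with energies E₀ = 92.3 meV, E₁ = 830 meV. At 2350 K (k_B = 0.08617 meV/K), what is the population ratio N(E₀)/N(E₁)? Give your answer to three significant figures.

k_BT = 0.08617 × 2350 K = 202.50 meV.
n₀/n₁ = exp[−(E₀−E₁)/kT] = exp(−(-737.7 meV)/(202.50 meV)) = exp(3.6430) = 38.2.

38.2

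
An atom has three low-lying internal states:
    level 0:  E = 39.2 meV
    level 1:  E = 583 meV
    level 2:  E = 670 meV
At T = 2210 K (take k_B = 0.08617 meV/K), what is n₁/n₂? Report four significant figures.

k_BT = 0.08617 × 2210 K = 190.436 meV.
n₁/n₂ = exp[−(E₁−E₂)/kT] = exp(−(-87 meV)/(190.436 meV)) = exp(0.456846) = 1.579.

1.579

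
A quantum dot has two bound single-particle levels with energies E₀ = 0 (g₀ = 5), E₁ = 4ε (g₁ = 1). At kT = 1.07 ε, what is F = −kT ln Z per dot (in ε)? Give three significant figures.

Eᵢ/kT = 0, 3.7383.
Z = Σ gᵢe^(−Eᵢ/kT) = 5·e^(−0) + 1·e^(−3.7383) = 5.0000 + 0.023795 = 5.0238.
F = −kT ln Z = −1.07 × ln(5.0238) = −1.07 × 1.6142 = -1.73 ε.

-1.73 ε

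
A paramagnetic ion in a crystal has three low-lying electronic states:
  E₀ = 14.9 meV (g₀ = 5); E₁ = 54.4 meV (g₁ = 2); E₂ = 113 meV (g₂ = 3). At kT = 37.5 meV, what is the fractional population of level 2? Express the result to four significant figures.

Eᵢ/kT = 0.397333, 1.45067, 3.01333.
Z = Σ gᵢe^(−Eᵢ/kT) = 5·e^(−0.397333) + 2·e^(−1.45067) + 3·e^(−3.01333) = 3.36055 + 0.468826 + 0.147383 = 3.97676.
P₂ = g₂ e^(−E₂/kT) / Z = 0.147383/3.97676 = 0.03706.

0.03706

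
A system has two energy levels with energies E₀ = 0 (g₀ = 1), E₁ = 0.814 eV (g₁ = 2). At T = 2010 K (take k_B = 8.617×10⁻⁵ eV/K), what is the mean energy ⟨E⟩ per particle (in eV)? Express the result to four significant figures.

k_BT = 8.617×10⁻⁵ × 2010 K = 0.173202 eV.
Eᵢ/kT = 0, 4.69971.
Z = Σ gᵢe^(−Eᵢ/kT) = 1·e^(−0) + 2·e^(−4.69971) = 1.00000 + 0.0181958 = 1.01820.
⟨E⟩ = Σ Eᵢ gᵢe^(−Eᵢ/kT) / Z = (0·1.00000 + 0.814·0.0181958) / 1.01820 = 0.01455 eV.

0.01455 eV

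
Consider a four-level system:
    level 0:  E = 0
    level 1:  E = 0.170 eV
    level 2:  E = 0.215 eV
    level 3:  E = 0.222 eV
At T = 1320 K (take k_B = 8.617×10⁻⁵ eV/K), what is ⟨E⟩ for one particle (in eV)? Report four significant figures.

0.06731 eV

k_BT = 8.617×10⁻⁵ × 1320 K = 0.113744 eV.
Eᵢ/kT = 0, 1.49458, 1.89021, 1.95175.
Z = Σ e^(−Eᵢ/kT) = e^(−0) + e^(−1.49458) + e^(−1.89021) + e^(−1.95175) = 1.00000 + 0.224343 + 0.151040 + 0.142025 = 1.51741.
⟨E⟩ = Σ Eᵢ e^(−Eᵢ/kT) / Z = (0·1.00000 + 0.170·0.224343 + 0.215·0.151040 + 0.222·0.142025) / 1.51741 = 0.06731 eV.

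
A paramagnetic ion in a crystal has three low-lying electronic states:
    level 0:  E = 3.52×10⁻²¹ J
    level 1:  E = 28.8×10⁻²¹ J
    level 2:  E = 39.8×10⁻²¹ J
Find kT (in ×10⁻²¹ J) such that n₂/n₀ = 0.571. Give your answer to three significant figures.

n₂/n₀ = exp[−(E₂−E₀)/kT] = 0.571.
⇒ (E₂−E₀)/kT = ln(1/0.571) = ln(1.7513) = 0.56036.
kT = 36.28 ×10⁻²¹ J / 0.56036 = 64.7 ×10⁻²¹ J.

64.7 ×10⁻²¹ J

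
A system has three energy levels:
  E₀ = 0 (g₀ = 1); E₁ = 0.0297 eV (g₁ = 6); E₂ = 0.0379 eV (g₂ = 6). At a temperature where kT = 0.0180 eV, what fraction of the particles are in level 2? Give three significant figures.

0.253

Eᵢ/kT = 0, 1.6500, 2.1056.
Z = Σ gᵢe^(−Eᵢ/kT) = 1·e^(−0) + 6·e^(−1.6500) + 6·e^(−2.1056) = 1.0000 + 1.1523 + 0.73064 = 2.8829.
P₂ = g₂ e^(−E₂/kT) / Z = 0.73064/2.8829 = 0.253.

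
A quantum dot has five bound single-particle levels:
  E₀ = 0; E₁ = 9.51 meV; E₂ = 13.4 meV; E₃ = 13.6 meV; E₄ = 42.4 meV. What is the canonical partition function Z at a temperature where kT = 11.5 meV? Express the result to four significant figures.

Z = 2.081

Eᵢ/kT = 0, 0.826957, 1.16522, 1.18261, 3.68696.
Z = Σ e^(−Eᵢ/kT) = e^(−0) + e^(−0.826957) + e^(−1.16522) + e^(−1.18261) + e^(−3.68696) = 1.00000 + 0.437378 + 0.311854 + 0.306478 + 0.0250480 = 2.08076.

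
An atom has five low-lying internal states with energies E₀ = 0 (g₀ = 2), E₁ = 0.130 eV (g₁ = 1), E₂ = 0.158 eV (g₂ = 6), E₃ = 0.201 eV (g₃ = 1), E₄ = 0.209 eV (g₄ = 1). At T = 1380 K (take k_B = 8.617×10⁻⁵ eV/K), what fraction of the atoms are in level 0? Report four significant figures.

k_BT = 8.617×10⁻⁵ × 1380 K = 0.118915 eV.
Eᵢ/kT = 0, 1.09322, 1.32868, 1.69028, 1.75756.
Z = Σ gᵢe^(−Eᵢ/kT) = 2·e^(−0) + 1·e^(−1.09322) + 6·e^(−1.32868) + 1·e^(−1.69028) + 1·e^(−1.75756) = 2.00000 + 0.335136 + 1.58896 + 0.184468 + 0.172465 = 4.28103.
P₀ = g₀ e^(−E₀/kT) / Z = 2.00000/4.28103 = 0.4672.

0.4672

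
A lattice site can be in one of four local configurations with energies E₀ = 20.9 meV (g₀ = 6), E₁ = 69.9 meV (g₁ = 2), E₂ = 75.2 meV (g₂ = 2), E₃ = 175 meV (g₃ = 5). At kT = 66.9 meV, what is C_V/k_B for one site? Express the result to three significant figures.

Eᵢ/kT = 0.31241, 1.0448, 1.1241, 2.6158.
Z = Σ gᵢe^(−Eᵢ/kT) = 6·e^(−0.31241) + 2·e^(−1.0448) + 2·e^(−1.1241) + 5·e^(−2.6158) = 4.3901 + 0.70352 + 0.64989 + 0.36555 = 6.1091.
⟨E⟩ = 41.540 meV, ⟨E²⟩ = 3310.7 meV².
C_V/k_B = (⟨E²⟩ − ⟨E⟩²)/(kT)² = (3310.7 − 1725.6)/4475.6 = 0.354.

0.354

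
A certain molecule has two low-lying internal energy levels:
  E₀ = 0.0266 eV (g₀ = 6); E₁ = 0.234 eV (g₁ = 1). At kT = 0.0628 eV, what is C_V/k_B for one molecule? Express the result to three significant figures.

Eᵢ/kT = 0.42357, 3.7261.
Z = Σ gᵢe^(−Eᵢ/kT) = 6·e^(−0.42357) + 1·e^(−3.7261) = 3.9282 + 0.024087 = 3.9523.
⟨E⟩ = 0.027864 eV, ⟨E²⟩ = 0.0010370 eV².
C_V/k_B = (⟨E²⟩ − ⟨E⟩²)/(kT)² = (0.0010370 − 0.00077640)/0.0039438 = 0.0661.

0.0661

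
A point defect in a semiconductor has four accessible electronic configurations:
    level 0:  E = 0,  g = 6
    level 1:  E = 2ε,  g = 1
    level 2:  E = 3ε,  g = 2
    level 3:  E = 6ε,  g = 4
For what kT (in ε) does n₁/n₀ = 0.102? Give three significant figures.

4.07 ε

n₁/n₀ = (g₁/g₀) exp[−(E₁−E₀)/kT] = 0.102.
⇒ (E₁−E₀)/kT = ln((1/6)/0.102) = ln(1.6340) = 0.49103.
kT = 2ε / 0.49103 = 4.07 ε.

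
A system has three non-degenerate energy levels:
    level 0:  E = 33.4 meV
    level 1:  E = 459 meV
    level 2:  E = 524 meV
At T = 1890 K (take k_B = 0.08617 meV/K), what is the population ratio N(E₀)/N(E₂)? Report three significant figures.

k_BT = 0.08617 × 1890 K = 162.86 meV.
n₀/n₂ = exp[−(E₀−E₂)/kT] = exp(−(-490.6 meV)/(162.86 meV)) = exp(3.0124) = 20.3.

20.3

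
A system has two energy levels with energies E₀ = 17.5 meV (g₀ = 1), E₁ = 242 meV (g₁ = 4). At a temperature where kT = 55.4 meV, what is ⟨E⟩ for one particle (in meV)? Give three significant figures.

32.1 meV

Eᵢ/kT = 0.31588, 4.3682.
Z = Σ gᵢe^(−Eᵢ/kT) = 1·e^(−0.31588) + 4·e^(−4.3682) = 0.72915 + 0.050696 = 0.77985.
⟨E⟩ = Σ Eᵢ gᵢe^(−Eᵢ/kT) / Z = (17.5·0.72915 + 242·0.050696) / 0.77985 = 32.1 meV.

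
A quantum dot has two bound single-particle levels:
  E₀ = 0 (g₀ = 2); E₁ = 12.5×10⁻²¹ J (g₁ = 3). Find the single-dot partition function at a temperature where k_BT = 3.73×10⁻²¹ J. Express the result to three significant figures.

Eᵢ/kT = 0, 3.3512.
Z = Σ gᵢe^(−Eᵢ/kT) = 2·e^(−0) + 3·e^(−3.3512) = 2.0000 + 0.10513 = 2.1051.

Z = 2.11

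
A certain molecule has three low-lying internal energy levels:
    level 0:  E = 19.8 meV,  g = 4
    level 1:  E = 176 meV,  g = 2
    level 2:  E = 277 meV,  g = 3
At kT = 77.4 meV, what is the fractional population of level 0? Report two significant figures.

0.91

Eᵢ/kT = 0.2558, 2.274, 3.579.
Z = Σ gᵢe^(−Eᵢ/kT) = 4·e^(−0.2558) + 2·e^(−2.274) + 3·e^(−3.579) = 3.097 + 0.2058 + 0.08371 = 3.387.
P₀ = g₀ e^(−E₀/kT) / Z = 3.097/3.387 = 0.91.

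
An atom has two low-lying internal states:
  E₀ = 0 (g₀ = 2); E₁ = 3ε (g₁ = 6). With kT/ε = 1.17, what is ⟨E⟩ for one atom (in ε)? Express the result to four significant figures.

Eᵢ/kT = 0, 2.56410.
Z = Σ gᵢe^(−Eᵢ/kT) = 2·e^(−0) + 6·e^(−2.56410) = 2.00000 + 0.461931 = 2.46193.
⟨E⟩ = Σ Eᵢ gᵢe^(−Eᵢ/kT) / Z = (0·2.00000 + 3·0.461931) / 2.46193 = 0.5629 ε.

0.5629 ε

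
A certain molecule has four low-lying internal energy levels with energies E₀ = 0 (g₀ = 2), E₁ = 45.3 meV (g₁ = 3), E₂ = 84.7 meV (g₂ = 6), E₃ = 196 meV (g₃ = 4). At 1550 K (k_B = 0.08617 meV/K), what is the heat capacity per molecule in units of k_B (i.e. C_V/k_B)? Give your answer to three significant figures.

0.179

k_BT = 0.08617 × 1550 K = 133.56 meV.
Eᵢ/kT = 0, 0.33917, 0.63417, 1.4675.
Z = Σ gᵢe^(−Eᵢ/kT) = 2·e^(−0) + 3·e^(−0.33917) + 6·e^(−0.63417) + 4·e^(−1.4675) = 2.0000 + 2.1371 + 3.1823 + 0.92200 = 8.2414.
⟨E⟩ = 66.380 meV, ⟨E²⟩ = 7600.1 meV².
C_V/k_B = (⟨E²⟩ − ⟨E⟩²)/(kT)² = (7600.1 − 4406.3)/17838 = 0.179.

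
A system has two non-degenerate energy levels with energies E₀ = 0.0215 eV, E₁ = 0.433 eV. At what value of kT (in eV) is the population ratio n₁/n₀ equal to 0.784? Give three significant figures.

1.69 eV

n₁/n₀ = exp[−(E₁−E₀)/kT] = 0.784.
⇒ (E₁−E₀)/kT = ln(1/0.784) = ln(1.2755) = 0.24334.
kT = 0.4115 eV / 0.24334 = 1.69 eV.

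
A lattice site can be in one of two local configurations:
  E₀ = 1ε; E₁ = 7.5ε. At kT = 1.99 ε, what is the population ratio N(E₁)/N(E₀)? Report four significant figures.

n₁/n₀ = exp[−(E₁−E₀)/kT] = exp(−(6.5ε)/(1.99ε)) = exp(-3.26633) = 0.03815.

0.03815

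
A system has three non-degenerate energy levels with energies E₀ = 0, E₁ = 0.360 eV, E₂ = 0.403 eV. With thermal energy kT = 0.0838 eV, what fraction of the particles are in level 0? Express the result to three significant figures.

Eᵢ/kT = 0, 4.2959, 4.8091.
Z = Σ e^(−Eᵢ/kT) = e^(−0) + e^(−4.2959) + e^(−4.8091) = 1.0000 + 0.013624 + 0.0081552 = 1.0218.
P₀ = e^(−E₀/kT) / Z = 1.0000/1.0218 = 0.979.

0.979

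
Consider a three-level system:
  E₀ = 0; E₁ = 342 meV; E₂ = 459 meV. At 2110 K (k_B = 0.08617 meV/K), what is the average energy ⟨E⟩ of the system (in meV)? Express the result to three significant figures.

k_BT = 0.08617 × 2110 K = 181.82 meV.
Eᵢ/kT = 0, 1.8810, 2.5245.
Z = Σ e^(−Eᵢ/kT) = e^(−0) + e^(−1.8810) + e^(−2.5245) = 1.0000 + 0.15244 + 0.080098 = 1.2325.
⟨E⟩ = Σ Eᵢ e^(−Eᵢ/kT) / Z = (0·1.0000 + 342·0.15244 + 459·0.080098) / 1.2325 = 72.1 meV.

72.1 meV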